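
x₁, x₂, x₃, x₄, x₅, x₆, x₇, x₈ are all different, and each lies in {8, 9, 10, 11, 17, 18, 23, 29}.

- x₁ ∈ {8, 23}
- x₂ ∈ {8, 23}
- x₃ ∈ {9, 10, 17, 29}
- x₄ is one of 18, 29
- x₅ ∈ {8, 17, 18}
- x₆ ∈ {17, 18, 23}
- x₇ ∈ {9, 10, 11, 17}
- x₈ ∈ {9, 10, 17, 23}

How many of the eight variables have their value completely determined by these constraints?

2

The 8 variables together cover exactly {8, 9, 10, 11, 17, 18, 23, 29} — 8 values for 8 variables — and 11 appears only in x₇'s list, so x₇ = 11.
x₁ and x₂ share exactly the 2 values {8, 23}; by pigeonhole those values go to them, so strike 8, 23 from x₅, x₆, x₈.
The 2 variables x₅ and x₆ are confined to {17, 18}, which locks those values in; drop them from x₃, x₄, x₈.
x₄ has just one choice, so x₄ = 29. Eliminate 29 elsewhere: x₃.
Determined: x₄=29, x₇=11. The other variables each still have more than one consistent value. That makes 2.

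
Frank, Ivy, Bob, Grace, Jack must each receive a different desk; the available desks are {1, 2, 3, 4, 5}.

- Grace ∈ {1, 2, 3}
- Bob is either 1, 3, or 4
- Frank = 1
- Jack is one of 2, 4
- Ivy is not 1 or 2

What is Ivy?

Frank has just one choice, so Frank = 1. So Bob, Grace can't be 1.
The 4 still-open variables together cover exactly {2, 3, 4, 5} — 4 values for 4 variables — and 5 appears only in Ivy's list, so Ivy = 5.

5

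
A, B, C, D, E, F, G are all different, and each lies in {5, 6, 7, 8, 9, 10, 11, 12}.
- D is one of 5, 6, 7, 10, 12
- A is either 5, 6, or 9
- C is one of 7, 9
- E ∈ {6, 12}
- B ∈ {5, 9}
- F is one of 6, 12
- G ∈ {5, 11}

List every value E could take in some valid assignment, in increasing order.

6, 12

The 7 variables draw from only 7 values {5, 6, 7, 9, 10, 11, 12}, so each is used; only D can be 10, hence D = 10.
The 6 still-open variables together cover exactly {5, 6, 7, 9, 11, 12} — 6 values for 6 variables — and 7 appears only in C's list, so C = 7.
Among the 5 still-open variables, 11 fits only G (and all 5 values in {5, 6, 9, 11, 12} must be used), so G = 11.
E and F share exactly the 2 values {6, 12}; by pigeonhole those values go to them, so strike 6, 12 from A.
No further eliminations apply; E can still be any of 6, 12.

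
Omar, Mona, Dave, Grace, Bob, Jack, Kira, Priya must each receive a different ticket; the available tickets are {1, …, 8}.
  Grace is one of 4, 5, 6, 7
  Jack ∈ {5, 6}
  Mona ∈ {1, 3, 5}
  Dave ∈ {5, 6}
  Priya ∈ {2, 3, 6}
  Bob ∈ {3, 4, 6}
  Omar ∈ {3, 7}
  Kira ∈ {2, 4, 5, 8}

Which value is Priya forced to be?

2

Among the 8 variables, 1 fits only Mona (and all 8 values in {1, 2, 3, 4, 5, 6, 7, 8} must be used), so Mona = 1.
The 7 still-open variables draw from only 7 values {2, 3, 4, 5, 6, 7, 8}, so each is used; only Kira can be 8, hence Kira = 8.
Among the 6 still-open variables, 2 fits only Priya (and all 6 values in {2, 3, 4, 5, 6, 7} must be used), so Priya = 2.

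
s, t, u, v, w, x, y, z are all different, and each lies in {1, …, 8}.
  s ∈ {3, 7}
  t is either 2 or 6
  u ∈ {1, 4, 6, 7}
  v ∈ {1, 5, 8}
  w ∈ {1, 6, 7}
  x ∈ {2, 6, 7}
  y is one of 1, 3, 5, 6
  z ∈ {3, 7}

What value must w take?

The 8 variables together cover exactly {1, 2, 3, 4, 5, 6, 7, 8} — 8 values for 8 variables — and 4 appears only in u's list, so u = 4.
The 7 still-open variables together cover exactly {1, 2, 3, 5, 6, 7, 8} — 7 values for 7 variables — and 8 appears only in v's list, so v = 8.
The 6 still-open variables together cover exactly {1, 2, 3, 5, 6, 7} — 6 values for 6 variables — and 5 appears only in y's list, so y = 5.
Among the 5 still-open variables, 1 fits only w (and all 5 values in {1, 2, 3, 6, 7} must be used), so w = 1.

1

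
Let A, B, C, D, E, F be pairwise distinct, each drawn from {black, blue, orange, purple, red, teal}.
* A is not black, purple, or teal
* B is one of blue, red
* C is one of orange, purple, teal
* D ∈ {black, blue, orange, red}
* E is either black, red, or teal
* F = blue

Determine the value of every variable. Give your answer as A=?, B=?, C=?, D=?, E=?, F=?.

A=orange, B=red, C=purple, D=black, E=teal, F=blue

F's domain is down to {blue}, so F = blue. Remove blue from A, B, D.
B's domain is down to {red}, so B = red. Strike red from A, D, E.
A has just one choice, so A = orange. Eliminate orange elsewhere: C, D.
That leaves D = black. Remove black from E.
E's domain is down to {teal}, so E = teal. Strike teal from C.
C's domain is down to {purple}, so C = purple.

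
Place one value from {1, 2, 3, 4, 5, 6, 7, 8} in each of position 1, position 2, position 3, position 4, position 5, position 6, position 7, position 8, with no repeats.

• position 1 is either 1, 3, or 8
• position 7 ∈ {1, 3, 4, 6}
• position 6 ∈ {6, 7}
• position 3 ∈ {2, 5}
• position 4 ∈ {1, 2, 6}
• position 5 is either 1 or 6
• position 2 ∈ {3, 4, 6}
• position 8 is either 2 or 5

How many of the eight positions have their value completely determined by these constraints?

2

The 8 variables together cover exactly {1, 2, 3, 4, 5, 6, 7, 8} — 8 values for 8 variables — and 7 appears only in position 6's list, so position 6 = 7.
The 7 still-open variables draw from only 7 values {1, 2, 3, 4, 5, 6, 8}, so each is used; only position 1 can be 8, hence position 1 = 8.
The 2 variables position 3 and position 8 are confined to {2, 5}, which locks those values in; drop them from position 4.
position 4 and position 5 between them cover only {1, 6} — a naked pair. Remove those values from position 2, position 7.
Determined: position 1=8, position 6=7. The other positions each still have more than one consistent value. That makes 2.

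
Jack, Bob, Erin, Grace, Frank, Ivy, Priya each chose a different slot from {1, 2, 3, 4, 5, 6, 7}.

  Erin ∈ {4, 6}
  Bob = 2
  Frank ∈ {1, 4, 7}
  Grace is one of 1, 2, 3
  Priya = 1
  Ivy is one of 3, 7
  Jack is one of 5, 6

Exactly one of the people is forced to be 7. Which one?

Ivy

Bob's domain is down to {2}, so Bob = 2. Eliminate 2 elsewhere: Grace.
That leaves Priya = 1. Strike 1 from Grace, Frank.
Grace must be 3 (only option left). Remove 3 from Ivy.
So 7 goes to Ivy.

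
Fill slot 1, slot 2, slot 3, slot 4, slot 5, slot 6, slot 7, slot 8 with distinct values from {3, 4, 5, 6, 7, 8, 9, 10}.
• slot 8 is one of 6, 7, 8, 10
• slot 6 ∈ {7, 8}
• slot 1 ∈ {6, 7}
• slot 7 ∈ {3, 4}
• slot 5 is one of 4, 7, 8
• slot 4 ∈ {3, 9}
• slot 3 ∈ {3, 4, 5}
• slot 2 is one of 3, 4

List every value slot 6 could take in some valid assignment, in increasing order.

Among the 8 variables, 5 fits only slot 3 (and all 8 values in {3, 4, 5, 6, 7, 8, 9, 10} must be used), so slot 3 = 5.
The 7 still-open variables together cover exactly {3, 4, 6, 7, 8, 9, 10} — 7 values for 7 variables — and 9 appears only in slot 4's list, so slot 4 = 9.
Among the 6 still-open variables, 10 fits only slot 8 (and all 6 values in {3, 4, 6, 7, 8, 10} must be used), so slot 8 = 10.
The 5 still-open variables draw from only 5 values {3, 4, 6, 7, 8}, so each is used; only slot 1 can be 6, hence slot 1 = 6.
The 2 variables slot 2 and slot 7 are confined to {3, 4}, which locks those values in; drop them from slot 5.
No further eliminations apply; slot 6 can still be any of 7, 8.

7, 8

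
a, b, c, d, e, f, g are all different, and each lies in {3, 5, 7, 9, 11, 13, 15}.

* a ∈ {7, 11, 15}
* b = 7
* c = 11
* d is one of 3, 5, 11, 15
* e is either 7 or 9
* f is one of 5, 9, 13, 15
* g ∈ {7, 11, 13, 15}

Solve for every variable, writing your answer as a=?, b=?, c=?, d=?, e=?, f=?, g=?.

b must be 7 (only option left). Remove 7 from a, e, g.
c must be 11 (only option left). So a, d, g can't be 11.
e's domain is down to {9}, so e = 9. Strike 9 from f.
a must be 15 (only option left). Strike 15 from d, f, g.
That leaves g = 13. So f can't be 13.
That leaves f = 5. So d can't be 5.
d must be 3 (only option left).

a=15, b=7, c=11, d=3, e=9, f=5, g=13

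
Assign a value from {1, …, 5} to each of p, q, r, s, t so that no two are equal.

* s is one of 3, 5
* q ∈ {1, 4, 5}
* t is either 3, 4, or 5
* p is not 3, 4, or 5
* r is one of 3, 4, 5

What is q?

1

The 5 variables draw from only 5 values {1, 2, 3, 4, 5}, so each is used; only p can be 2, hence p = 2.
Among the 4 still-open variables, 1 fits only q (and all 4 values in {1, 3, 4, 5} must be used), so q = 1.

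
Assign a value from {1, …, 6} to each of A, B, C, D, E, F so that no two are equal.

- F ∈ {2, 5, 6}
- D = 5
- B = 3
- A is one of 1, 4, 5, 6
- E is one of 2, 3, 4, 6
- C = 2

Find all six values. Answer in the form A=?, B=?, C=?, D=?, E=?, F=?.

B's domain is down to {3}, so B = 3. Remove 3 from E.
C must be 2 (only option left). Strike 2 from E, F.
D has just one choice, so D = 5. So A, F can't be 5.
F must be 6 (only option left). Strike 6 from A, E.
E has just one choice, so E = 4. Strike 4 from A.
A must be 1 (only option left).

A=1, B=3, C=2, D=5, E=4, F=6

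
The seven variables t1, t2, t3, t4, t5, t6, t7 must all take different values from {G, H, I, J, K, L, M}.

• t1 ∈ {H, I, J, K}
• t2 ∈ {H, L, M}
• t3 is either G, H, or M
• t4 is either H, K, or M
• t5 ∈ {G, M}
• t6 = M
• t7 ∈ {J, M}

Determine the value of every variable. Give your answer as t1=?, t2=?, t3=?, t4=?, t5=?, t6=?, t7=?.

t1=I, t2=L, t3=H, t4=K, t5=G, t6=M, t7=J

t6's domain is down to {M}, so t6 = M. So t2, t3, t4, t5, t7 can't be M.
t7 has just one choice, so t7 = J. Eliminate J elsewhere: t1.
That leaves t5 = G. Eliminate G elsewhere: t3.
t3 has just one choice, so t3 = H. Strike H from t1, t2, t4.
t4 has just one choice, so t4 = K. Eliminate K elsewhere: t1.
t1 has just one choice, so t1 = I.
t2 must be L (only option left).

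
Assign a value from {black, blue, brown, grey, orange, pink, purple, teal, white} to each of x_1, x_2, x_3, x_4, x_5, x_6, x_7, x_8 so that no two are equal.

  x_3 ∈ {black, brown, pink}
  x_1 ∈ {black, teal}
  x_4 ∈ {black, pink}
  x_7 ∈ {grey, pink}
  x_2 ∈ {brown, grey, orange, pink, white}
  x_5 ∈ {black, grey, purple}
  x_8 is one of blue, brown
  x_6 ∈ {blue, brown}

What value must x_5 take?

purple

x_6 and x_8 share exactly the 2 values {blue, brown}; by pigeonhole those values go to them, so strike blue, brown from x_2, x_3.
x_3 and x_4 share exactly the 2 values {black, pink}; by pigeonhole those values go to them, so strike black, pink from x_1, x_2, x_5, x_7.
x_1's domain is down to {teal}, so x_1 = teal.
x_7's domain is down to {grey}, so x_7 = grey. So x_2, x_5 can't be grey.
So x_5 = purple.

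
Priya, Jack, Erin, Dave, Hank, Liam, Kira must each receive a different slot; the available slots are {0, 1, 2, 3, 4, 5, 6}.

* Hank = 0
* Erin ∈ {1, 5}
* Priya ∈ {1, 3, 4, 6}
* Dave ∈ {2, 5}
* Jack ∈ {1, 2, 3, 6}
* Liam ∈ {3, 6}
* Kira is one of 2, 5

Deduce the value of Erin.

1

Hank has just one choice, so Hank = 0.
The 6 still-open variables draw from only 6 values {1, 2, 3, 4, 5, 6}, so each is used; only Priya can be 4, hence Priya = 4.
Dave and Kira share exactly the 2 values {2, 5}; by pigeonhole those values go to them, so strike 2, 5 from Jack, Erin.
So Erin = 1.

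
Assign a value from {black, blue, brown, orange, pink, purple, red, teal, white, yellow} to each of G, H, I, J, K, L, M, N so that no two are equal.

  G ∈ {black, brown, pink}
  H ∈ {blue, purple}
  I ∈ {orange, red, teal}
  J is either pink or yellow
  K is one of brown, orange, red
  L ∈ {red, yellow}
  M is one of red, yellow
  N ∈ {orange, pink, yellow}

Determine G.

black

L and M between them cover only {red, yellow} — a naked pair. Remove those values from I, J, K, N.
J's domain is down to {pink}, so J = pink. So G, N can't be pink.
N must be orange (only option left). Remove orange from I, K.
That leaves I = teal.
K has just one choice, so K = brown. Strike brown from G.
So G = black.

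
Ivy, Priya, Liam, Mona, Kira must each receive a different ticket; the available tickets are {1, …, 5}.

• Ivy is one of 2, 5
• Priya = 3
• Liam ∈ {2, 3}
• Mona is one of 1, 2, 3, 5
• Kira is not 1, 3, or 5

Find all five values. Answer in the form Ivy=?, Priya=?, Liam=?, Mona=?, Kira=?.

Ivy=5, Priya=3, Liam=2, Mona=1, Kira=4

Priya's domain is down to {3}, so Priya = 3. Eliminate 3 elsewhere: Liam, Mona.
Liam's domain is down to {2}, so Liam = 2. Remove 2 from Ivy, Mona, Kira.
That leaves Kira = 4.
That leaves Ivy = 5. Remove 5 from Mona.
Mona must be 1 (only option left).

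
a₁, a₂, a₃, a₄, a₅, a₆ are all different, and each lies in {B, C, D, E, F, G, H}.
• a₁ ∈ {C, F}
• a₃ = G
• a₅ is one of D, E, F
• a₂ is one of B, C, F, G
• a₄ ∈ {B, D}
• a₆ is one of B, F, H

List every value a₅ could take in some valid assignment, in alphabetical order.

D, E, F

a₃ must be G (only option left). Remove G from a₂.
No further eliminations apply; a₅ can still be any of D, E, F.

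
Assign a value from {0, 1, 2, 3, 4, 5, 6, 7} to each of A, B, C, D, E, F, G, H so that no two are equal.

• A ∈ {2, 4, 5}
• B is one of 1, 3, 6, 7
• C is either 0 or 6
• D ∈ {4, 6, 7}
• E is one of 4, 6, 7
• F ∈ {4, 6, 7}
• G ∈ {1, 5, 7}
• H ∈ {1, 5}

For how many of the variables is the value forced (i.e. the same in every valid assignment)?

3

Among the 8 variables, 0 fits only C (and all 8 values in {0, 1, 2, 3, 4, 5, 6, 7} must be used), so C = 0.
Among the 7 still-open variables, 2 fits only A (and all 7 values in {1, 2, 3, 4, 5, 6, 7} must be used), so A = 2.
The 6 still-open variables draw from only 6 values {1, 3, 4, 5, 6, 7}, so each is used; only B can be 3, hence B = 3.
The 3 variables D, E, F are confined to {4, 6, 7}, which locks those values in; drop them from G.
Determined: A=2, B=3, C=0. The other variables each still have more than one consistent value. That makes 3.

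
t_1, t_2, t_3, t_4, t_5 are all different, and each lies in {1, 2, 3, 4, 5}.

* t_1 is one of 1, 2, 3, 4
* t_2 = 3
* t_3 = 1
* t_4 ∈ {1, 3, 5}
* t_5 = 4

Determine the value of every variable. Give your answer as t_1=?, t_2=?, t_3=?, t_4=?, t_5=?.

t_2 must be 3 (only option left). So t_1, t_4 can't be 3.
t_3 has just one choice, so t_3 = 1. Eliminate 1 elsewhere: t_1, t_4.
That leaves t_4 = 5.
That leaves t_5 = 4. So t_1 can't be 4.
That leaves t_1 = 2.

t_1=2, t_2=3, t_3=1, t_4=5, t_5=4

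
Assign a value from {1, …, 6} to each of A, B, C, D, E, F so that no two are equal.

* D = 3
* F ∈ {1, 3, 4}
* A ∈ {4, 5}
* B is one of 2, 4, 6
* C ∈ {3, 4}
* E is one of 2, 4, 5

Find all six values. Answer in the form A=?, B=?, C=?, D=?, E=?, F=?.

A=5, B=6, C=4, D=3, E=2, F=1

D's domain is down to {3}, so D = 3. Eliminate 3 elsewhere: C, F.
C's domain is down to {4}, so C = 4. Eliminate 4 elsewhere: A, B, E, F.
F must be 1 (only option left).
A's domain is down to {5}, so A = 5. Strike 5 from E.
E must be 2 (only option left). So B can't be 2.
B has just one choice, so B = 6.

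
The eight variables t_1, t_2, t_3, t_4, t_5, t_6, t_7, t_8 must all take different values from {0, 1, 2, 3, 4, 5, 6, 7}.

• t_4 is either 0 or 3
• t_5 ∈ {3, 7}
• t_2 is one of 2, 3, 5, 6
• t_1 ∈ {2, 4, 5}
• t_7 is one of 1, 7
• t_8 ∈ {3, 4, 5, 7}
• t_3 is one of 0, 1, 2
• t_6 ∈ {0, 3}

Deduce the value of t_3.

Among the 8 variables, 6 fits only t_2 (and all 8 values in {0, 1, 2, 3, 4, 5, 6, 7} must be used), so t_2 = 6.
t_4 and t_6 between them cover only {0, 3} — a naked pair. Remove those values from t_3, t_5, t_8.
That leaves t_5 = 7. Strike 7 from t_7, t_8.
t_7 must be 1 (only option left). So t_3 can't be 1.
So t_3 = 2.

2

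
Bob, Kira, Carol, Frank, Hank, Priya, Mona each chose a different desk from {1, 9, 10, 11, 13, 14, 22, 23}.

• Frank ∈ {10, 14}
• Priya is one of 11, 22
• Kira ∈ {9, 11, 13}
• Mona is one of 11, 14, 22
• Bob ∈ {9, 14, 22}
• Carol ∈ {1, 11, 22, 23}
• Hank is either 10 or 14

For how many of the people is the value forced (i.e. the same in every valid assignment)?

2

Frank and Hank share exactly the 2 values {10, 14}; by pigeonhole those values go to them, so strike 10, 14 from Bob, Mona.
The 2 variables Priya and Mona are confined to {11, 22}, which locks those values in; drop them from Bob, Kira, Carol.
That leaves Bob = 9. So Kira can't be 9.
Kira must be 13 (only option left).
Determined: Bob=9, Kira=13. The other people each still have more than one consistent value. That makes 2.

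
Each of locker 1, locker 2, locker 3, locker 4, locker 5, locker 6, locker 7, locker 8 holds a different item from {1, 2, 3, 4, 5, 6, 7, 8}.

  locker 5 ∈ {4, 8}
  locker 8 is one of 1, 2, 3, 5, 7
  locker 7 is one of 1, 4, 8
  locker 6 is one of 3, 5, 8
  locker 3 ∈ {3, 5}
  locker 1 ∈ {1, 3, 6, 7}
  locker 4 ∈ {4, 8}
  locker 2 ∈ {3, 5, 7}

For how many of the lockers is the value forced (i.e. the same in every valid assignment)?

4

Among the 8 variables, 2 fits only locker 8 (and all 8 values in {1, 2, 3, 4, 5, 6, 7, 8} must be used), so locker 8 = 2.
The 7 still-open variables together cover exactly {1, 3, 4, 5, 6, 7, 8} — 7 values for 7 variables — and 6 appears only in locker 1's list, so locker 1 = 6.
The 6 still-open variables together cover exactly {1, 3, 4, 5, 7, 8} — 6 values for 6 variables — and 1 appears only in locker 7's list, so locker 7 = 1.
The 5 still-open variables draw from only 5 values {3, 4, 5, 7, 8}, so each is used; only locker 2 can be 7, hence locker 2 = 7.
The 2 variables locker 4 and locker 5 are confined to {4, 8}, which locks those values in; drop them from locker 6.
Determined: locker 1=6, locker 2=7, locker 7=1, locker 8=2. The other lockers each still have more than one consistent value. That makes 4.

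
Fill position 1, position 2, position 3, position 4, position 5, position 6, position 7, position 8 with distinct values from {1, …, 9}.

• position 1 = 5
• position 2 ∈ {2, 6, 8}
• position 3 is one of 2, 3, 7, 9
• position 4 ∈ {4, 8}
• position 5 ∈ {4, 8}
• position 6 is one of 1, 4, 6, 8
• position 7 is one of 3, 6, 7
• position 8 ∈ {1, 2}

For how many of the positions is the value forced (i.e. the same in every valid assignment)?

position 1's domain is down to {5}, so position 1 = 5.
position 4 and position 5 between them cover only {4, 8} — a naked pair. Remove those values from position 2, position 6.
position 2, position 6, position 8 share exactly the 3 values {1, 2, 6}; by pigeonhole those values go to them, so strike 1, 2, 6 from position 3, position 7.
Determined: position 1=5. The other positions each still have more than one consistent value. That makes 1.

1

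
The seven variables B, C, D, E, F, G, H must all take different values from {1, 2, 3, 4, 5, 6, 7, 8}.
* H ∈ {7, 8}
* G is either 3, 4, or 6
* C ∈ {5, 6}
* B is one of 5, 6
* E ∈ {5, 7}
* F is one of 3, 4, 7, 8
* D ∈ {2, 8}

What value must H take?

The 7 variables draw from only 7 values {2, 3, 4, 5, 6, 7, 8}, so each is used; only D can be 2, hence D = 2.
The 2 variables B and C are confined to {5, 6}, which locks those values in; drop them from E, G.
That leaves E = 7. Eliminate 7 elsewhere: F, H.
So H = 8.

8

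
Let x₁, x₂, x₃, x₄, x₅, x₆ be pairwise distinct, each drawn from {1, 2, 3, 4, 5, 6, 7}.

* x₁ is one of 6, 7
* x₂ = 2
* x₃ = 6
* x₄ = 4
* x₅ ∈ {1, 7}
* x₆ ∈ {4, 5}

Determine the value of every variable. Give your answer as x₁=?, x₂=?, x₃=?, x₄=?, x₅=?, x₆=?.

x₁=7, x₂=2, x₃=6, x₄=4, x₅=1, x₆=5

x₂ must be 2 (only option left).
That leaves x₃ = 6. Strike 6 from x₁.
x₄ has just one choice, so x₄ = 4. Remove 4 from x₆.
That leaves x₆ = 5.
x₁ must be 7 (only option left). Remove 7 from x₅.
That leaves x₅ = 1.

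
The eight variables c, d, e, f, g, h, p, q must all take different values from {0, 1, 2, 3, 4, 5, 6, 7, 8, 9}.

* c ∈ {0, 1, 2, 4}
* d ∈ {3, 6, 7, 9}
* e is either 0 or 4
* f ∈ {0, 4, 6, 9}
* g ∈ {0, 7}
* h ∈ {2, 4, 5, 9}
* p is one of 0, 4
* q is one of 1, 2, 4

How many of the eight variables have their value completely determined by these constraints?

1

The 2 variables e and p are confined to {0, 4}, which locks those values in; drop them from c, f, g, h, q.
That leaves g = 7. Remove 7 from d.
c and q share exactly the 2 values {1, 2}; by pigeonhole those values go to them, so strike 1, 2 from h.
Determined: g=7. The other variables each still have more than one consistent value. That makes 1.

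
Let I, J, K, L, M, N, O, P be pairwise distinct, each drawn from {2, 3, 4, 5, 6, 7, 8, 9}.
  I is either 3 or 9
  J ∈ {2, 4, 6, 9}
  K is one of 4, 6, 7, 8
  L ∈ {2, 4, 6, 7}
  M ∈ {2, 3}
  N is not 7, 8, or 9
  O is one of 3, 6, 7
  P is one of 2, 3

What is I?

9

The 8 variables draw from only 8 values {2, 3, 4, 5, 6, 7, 8, 9}, so each is used; only N can be 5, hence N = 5.
Among the 7 still-open variables, 8 fits only K (and all 7 values in {2, 3, 4, 6, 7, 8, 9} must be used), so K = 8.
M and P share exactly the 2 values {2, 3}; by pigeonhole those values go to them, so strike 2, 3 from I, J, L, O.
So I = 9.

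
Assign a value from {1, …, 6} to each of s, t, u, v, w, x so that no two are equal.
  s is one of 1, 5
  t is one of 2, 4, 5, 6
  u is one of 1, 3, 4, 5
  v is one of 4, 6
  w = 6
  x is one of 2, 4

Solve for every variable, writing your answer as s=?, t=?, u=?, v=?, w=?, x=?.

s=1, t=5, u=3, v=4, w=6, x=2

w's domain is down to {6}, so w = 6. Remove 6 from t, v.
v's domain is down to {4}, so v = 4. Eliminate 4 elsewhere: t, u, x.
x's domain is down to {2}, so x = 2. Strike 2 from t.
t's domain is down to {5}, so t = 5. Eliminate 5 elsewhere: s, u.
s's domain is down to {1}, so s = 1. Eliminate 1 elsewhere: u.
u's domain is down to {3}, so u = 3.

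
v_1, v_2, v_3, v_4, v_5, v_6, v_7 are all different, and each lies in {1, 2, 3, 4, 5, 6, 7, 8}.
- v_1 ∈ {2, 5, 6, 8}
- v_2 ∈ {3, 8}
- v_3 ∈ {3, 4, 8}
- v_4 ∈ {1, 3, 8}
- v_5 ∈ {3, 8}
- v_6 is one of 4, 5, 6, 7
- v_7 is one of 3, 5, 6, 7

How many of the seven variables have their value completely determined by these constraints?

2

The 2 variables v_2 and v_5 are confined to {3, 8}, which locks those values in; drop them from v_1, v_3, v_4, v_7.
v_3's domain is down to {4}, so v_3 = 4. Eliminate 4 elsewhere: v_6.
v_4 has just one choice, so v_4 = 1.
Determined: v_3=4, v_4=1. The other variables each still have more than one consistent value. That makes 2.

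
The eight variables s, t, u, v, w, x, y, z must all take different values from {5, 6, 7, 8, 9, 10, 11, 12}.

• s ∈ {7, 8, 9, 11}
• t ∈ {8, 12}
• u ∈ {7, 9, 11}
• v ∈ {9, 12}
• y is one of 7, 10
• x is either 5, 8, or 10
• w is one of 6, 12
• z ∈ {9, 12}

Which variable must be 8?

Among the 8 variables, 5 fits only x (and all 8 values in {5, 6, 7, 8, 9, 10, 11, 12} must be used), so x = 5.
The 7 still-open variables draw from only 7 values {6, 7, 8, 9, 10, 11, 12}, so each is used; only w can be 6, hence w = 6.
The 6 still-open variables draw from only 6 values {7, 8, 9, 10, 11, 12}, so each is used; only y can be 10, hence y = 10.
v and z between them cover only {9, 12} — a naked pair. Remove those values from s, t, u.
So 8 goes to t.

t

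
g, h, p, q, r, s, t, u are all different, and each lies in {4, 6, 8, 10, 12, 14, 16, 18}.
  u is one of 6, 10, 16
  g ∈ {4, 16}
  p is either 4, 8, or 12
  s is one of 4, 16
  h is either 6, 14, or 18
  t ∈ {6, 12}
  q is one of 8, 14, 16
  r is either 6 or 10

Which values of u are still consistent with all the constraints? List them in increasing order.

6, 10

The 8 variables together cover exactly {4, 6, 8, 10, 12, 14, 16, 18} — 8 values for 8 variables — and 18 appears only in h's list, so h = 18.
Among the 7 still-open variables, 14 fits only q (and all 7 values in {4, 6, 8, 10, 12, 14, 16} must be used), so q = 14.
Among the 6 still-open variables, 8 fits only p (and all 6 values in {4, 6, 8, 10, 12, 16} must be used), so p = 8.
The 5 still-open variables draw from only 5 values {4, 6, 10, 12, 16}, so each is used; only t can be 12, hence t = 12.
g and s between them cover only {4, 16} — a naked pair. Remove those values from u.
No further eliminations apply; u can still be any of 6, 10.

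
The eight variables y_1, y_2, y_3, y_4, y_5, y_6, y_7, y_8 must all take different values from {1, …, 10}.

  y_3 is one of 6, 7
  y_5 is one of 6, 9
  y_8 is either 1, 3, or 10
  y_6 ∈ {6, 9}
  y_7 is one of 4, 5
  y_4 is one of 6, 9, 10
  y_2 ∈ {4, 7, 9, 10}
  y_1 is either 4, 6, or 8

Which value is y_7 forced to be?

5

y_5 and y_6 between them cover only {6, 9} — a naked pair. Remove those values from y_1, y_2, y_3, y_4.
y_3 must be 7 (only option left). Remove 7 from y_2.
y_4's domain is down to {10}, so y_4 = 10. Remove 10 from y_2, y_8.
y_2 must be 4 (only option left). So y_1, y_7 can't be 4.
So y_7 = 5.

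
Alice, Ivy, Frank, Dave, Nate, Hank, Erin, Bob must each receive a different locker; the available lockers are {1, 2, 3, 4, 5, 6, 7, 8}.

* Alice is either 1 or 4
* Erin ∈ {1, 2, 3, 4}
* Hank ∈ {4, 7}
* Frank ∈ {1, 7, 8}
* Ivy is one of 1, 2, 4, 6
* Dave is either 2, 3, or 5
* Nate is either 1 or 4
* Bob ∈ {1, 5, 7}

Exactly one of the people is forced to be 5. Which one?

Bob

The 8 variables together cover exactly {1, 2, 3, 4, 5, 6, 7, 8} — 8 values for 8 variables — and 6 appears only in Ivy's list, so Ivy = 6.
The 7 still-open variables together cover exactly {1, 2, 3, 4, 5, 7, 8} — 7 values for 7 variables — and 8 appears only in Frank's list, so Frank = 8.
Alice and Nate between them cover only {1, 4} — a naked pair. Remove those values from Hank, Erin, Bob.
Hank must be 7 (only option left). Eliminate 7 elsewhere: Bob.
So 5 goes to Bob.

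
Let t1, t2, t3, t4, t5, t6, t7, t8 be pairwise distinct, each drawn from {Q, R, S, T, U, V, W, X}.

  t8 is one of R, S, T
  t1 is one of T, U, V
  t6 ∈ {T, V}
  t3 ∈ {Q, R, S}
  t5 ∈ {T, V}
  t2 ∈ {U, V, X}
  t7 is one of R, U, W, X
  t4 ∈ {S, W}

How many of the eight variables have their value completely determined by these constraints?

The 8 variables together cover exactly {Q, R, S, T, U, V, W, X} — 8 values for 8 variables — and Q appears only in t3's list, so t3 = Q.
The 2 variables t5 and t6 are confined to {T, V}, which locks those values in; drop them from t1, t2, t8.
That leaves t1 = U. Remove U from t2, t7.
t2's domain is down to {X}, so t2 = X. So t7 can't be X.
Determined: t1=U, t2=X, t3=Q. The other variables each still have more than one consistent value. That makes 3.

3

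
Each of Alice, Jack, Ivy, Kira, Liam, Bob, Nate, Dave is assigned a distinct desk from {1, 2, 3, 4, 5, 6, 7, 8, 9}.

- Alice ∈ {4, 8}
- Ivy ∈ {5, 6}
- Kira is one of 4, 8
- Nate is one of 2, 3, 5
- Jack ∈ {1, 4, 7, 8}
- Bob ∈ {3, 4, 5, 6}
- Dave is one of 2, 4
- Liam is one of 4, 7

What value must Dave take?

2

Among the 8 variables, 1 fits only Jack (and all 8 values in {1, 2, 3, 4, 5, 6, 7, 8} must be used), so Jack = 1.
The 7 still-open variables draw from only 7 values {2, 3, 4, 5, 6, 7, 8}, so each is used; only Liam can be 7, hence Liam = 7.
Alice and Kira between them cover only {4, 8} — a naked pair. Remove those values from Bob, Dave.
So Dave = 2.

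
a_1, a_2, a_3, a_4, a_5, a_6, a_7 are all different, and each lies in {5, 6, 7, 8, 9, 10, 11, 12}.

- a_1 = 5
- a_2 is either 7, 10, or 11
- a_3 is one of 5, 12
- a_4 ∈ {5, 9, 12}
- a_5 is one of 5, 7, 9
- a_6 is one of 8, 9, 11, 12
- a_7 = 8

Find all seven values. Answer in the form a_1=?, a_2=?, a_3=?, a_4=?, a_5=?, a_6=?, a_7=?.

a_1 has just one choice, so a_1 = 5. Eliminate 5 elsewhere: a_3, a_4, a_5.
That leaves a_3 = 12. Eliminate 12 elsewhere: a_4, a_6.
a_4 must be 9 (only option left). Eliminate 9 elsewhere: a_5, a_6.
a_5 must be 7 (only option left). Remove 7 from a_2.
a_7 must be 8 (only option left). Eliminate 8 elsewhere: a_6.
a_6 has just one choice, so a_6 = 11. So a_2 can't be 11.
a_2 must be 10 (only option left).

a_1=5, a_2=10, a_3=12, a_4=9, a_5=7, a_6=11, a_7=8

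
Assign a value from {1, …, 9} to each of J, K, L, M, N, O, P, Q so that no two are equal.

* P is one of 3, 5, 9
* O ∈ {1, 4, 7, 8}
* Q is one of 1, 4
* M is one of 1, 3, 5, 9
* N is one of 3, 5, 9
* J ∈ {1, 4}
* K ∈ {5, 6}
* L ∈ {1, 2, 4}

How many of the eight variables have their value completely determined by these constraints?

2

J and Q share exactly the 2 values {1, 4}; by pigeonhole those values go to them, so strike 1, 4 from L, M, O.
L has just one choice, so L = 2.
M, N, P between them cover only {3, 5, 9} — a naked triple. Remove those values from K.
K's domain is down to {6}, so K = 6.
Determined: K=6, L=2. The other variables each still have more than one consistent value. That makes 2.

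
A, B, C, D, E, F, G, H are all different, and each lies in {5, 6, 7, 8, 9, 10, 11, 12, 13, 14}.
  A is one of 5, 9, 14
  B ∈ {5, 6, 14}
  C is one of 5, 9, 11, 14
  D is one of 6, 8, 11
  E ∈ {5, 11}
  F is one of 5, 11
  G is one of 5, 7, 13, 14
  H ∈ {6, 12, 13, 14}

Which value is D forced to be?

E and F share exactly the 2 values {5, 11}; by pigeonhole those values go to them, so strike 5, 11 from A, B, C, D, G.
A and C share exactly the 2 values {9, 14}; by pigeonhole those values go to them, so strike 9, 14 from B, G, H.
B must be 6 (only option left). Remove 6 from D, H.
So D = 8.

8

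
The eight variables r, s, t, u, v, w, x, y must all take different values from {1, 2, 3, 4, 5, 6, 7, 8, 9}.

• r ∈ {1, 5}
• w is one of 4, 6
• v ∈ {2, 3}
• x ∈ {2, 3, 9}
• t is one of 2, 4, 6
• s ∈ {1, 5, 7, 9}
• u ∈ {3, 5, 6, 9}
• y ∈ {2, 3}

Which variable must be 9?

x

The 8 variables draw from only 8 values {1, 2, 3, 4, 5, 6, 7, 9}, so each is used; only s can be 7, hence s = 7.
The 7 still-open variables together cover exactly {1, 2, 3, 4, 5, 6, 9} — 7 values for 7 variables — and 1 appears only in r's list, so r = 1.
The 6 still-open variables together cover exactly {2, 3, 4, 5, 6, 9} — 6 values for 6 variables — and 5 appears only in u's list, so u = 5.
Among the 5 still-open variables, 9 fits only x (and all 5 values in {2, 3, 4, 6, 9} must be used), so x = 9.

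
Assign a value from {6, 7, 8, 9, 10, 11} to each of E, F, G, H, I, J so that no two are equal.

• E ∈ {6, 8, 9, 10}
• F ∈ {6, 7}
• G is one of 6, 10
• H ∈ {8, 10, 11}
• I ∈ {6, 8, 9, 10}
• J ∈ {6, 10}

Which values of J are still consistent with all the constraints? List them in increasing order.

6, 10

The 6 variables draw from only 6 values {6, 7, 8, 9, 10, 11}, so each is used; only F can be 7, hence F = 7.
The 5 still-open variables draw from only 5 values {6, 8, 9, 10, 11}, so each is used; only H can be 11, hence H = 11.
The 2 variables G and J are confined to {6, 10}, which locks those values in; drop them from E, I.
No further eliminations apply; J can still be any of 6, 10.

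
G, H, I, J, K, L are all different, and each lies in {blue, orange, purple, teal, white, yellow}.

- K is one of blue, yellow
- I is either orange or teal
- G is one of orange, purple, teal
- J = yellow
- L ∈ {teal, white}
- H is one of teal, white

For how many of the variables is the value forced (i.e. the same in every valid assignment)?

J's domain is down to {yellow}, so J = yellow. Strike yellow from K.
K's domain is down to {blue}, so K = blue.
The 4 still-open variables together cover exactly {orange, purple, teal, white} — 4 values for 4 variables — and purple appears only in G's list, so G = purple.
Among the 3 still-open variables, orange fits only I (and all 3 values in {orange, teal, white} must be used), so I = orange.
Determined: G=purple, I=orange, J=yellow, K=blue. The other variables each still have more than one consistent value. That makes 4.

4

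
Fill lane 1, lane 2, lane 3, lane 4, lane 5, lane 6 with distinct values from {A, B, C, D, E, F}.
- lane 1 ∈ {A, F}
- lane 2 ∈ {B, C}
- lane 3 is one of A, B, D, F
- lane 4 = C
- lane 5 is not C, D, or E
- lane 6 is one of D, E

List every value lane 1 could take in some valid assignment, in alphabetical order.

lane 4 has just one choice, so lane 4 = C. Remove C from lane 2.
lane 2 must be B (only option left). Strike B from lane 3, lane 5.
The 4 still-open variables together cover exactly {A, D, E, F} — 4 values for 4 variables — and E appears only in lane 6's list, so lane 6 = E.
Among the 3 still-open variables, D fits only lane 3 (and all 3 values in {A, D, F} must be used), so lane 3 = D.
No further eliminations apply; lane 1 can still be any of A, F.

A, F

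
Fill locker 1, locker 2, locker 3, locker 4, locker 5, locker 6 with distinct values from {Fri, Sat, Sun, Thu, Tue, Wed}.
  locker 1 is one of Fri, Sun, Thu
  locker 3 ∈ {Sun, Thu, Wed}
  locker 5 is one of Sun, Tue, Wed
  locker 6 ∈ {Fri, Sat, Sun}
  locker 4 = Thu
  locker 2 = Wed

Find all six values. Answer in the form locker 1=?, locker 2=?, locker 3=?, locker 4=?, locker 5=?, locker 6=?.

locker 1=Fri, locker 2=Wed, locker 3=Sun, locker 4=Thu, locker 5=Tue, locker 6=Sat

locker 2's domain is down to {Wed}, so locker 2 = Wed. Strike Wed from locker 3, locker 5.
locker 4 must be Thu (only option left). So locker 1, locker 3 can't be Thu.
That leaves locker 3 = Sun. Remove Sun from locker 1, locker 5, locker 6.
locker 5 must be Tue (only option left).
locker 1's domain is down to {Fri}, so locker 1 = Fri. So locker 6 can't be Fri.
locker 6's domain is down to {Sat}, so locker 6 = Sat.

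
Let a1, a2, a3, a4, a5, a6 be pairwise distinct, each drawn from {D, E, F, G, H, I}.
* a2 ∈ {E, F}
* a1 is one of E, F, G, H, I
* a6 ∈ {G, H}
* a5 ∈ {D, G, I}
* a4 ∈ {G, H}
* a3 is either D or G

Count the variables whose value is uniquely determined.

2

a4 and a6 between them cover only {G, H} — a naked pair. Remove those values from a1, a3, a5.
That leaves a3 = D. Eliminate D elsewhere: a5.
a5's domain is down to {I}, so a5 = I. Eliminate I elsewhere: a1.
Determined: a3=D, a5=I. The other variables each still have more than one consistent value. That makes 2.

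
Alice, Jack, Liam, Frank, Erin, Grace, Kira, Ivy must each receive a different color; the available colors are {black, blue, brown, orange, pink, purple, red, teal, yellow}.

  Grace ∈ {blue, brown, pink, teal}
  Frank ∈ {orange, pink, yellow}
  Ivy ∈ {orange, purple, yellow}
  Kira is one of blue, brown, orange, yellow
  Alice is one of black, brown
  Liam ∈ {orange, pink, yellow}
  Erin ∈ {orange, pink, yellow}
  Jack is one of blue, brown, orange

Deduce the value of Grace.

The 8 variables draw from only 8 values {black, blue, brown, orange, pink, purple, teal, yellow}, so each is used; only Alice can be black, hence Alice = black.
The 7 still-open variables draw from only 7 values {blue, brown, orange, pink, purple, teal, yellow}, so each is used; only Ivy can be purple, hence Ivy = purple.
The 6 still-open variables together cover exactly {blue, brown, orange, pink, teal, yellow} — 6 values for 6 variables — and teal appears only in Grace's list, so Grace = teal.

teal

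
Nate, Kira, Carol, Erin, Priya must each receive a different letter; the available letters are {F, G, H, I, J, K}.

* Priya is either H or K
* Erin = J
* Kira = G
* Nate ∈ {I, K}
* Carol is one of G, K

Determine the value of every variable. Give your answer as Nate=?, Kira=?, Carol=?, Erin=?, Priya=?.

Nate=I, Kira=G, Carol=K, Erin=J, Priya=H

Kira has just one choice, so Kira = G. So Carol can't be G.
Carol must be K (only option left). Strike K from Nate, Priya.
Erin's domain is down to {J}, so Erin = J.
Priya has just one choice, so Priya = H.
That leaves Nate = I.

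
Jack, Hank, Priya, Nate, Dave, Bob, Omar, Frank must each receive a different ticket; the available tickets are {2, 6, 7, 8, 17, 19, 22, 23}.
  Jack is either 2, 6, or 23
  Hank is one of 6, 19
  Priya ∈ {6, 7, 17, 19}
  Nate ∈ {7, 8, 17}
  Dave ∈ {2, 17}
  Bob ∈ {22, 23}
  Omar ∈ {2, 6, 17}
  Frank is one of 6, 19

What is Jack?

The 8 variables together cover exactly {2, 6, 7, 8, 17, 19, 22, 23} — 8 values for 8 variables — and 8 appears only in Nate's list, so Nate = 8.
Among the 7 still-open variables, 7 fits only Priya (and all 7 values in {2, 6, 7, 17, 19, 22, 23} must be used), so Priya = 7.
Among the 6 still-open variables, 22 fits only Bob (and all 6 values in {2, 6, 17, 19, 22, 23} must be used), so Bob = 22.
The 5 still-open variables together cover exactly {2, 6, 17, 19, 23} — 5 values for 5 variables — and 23 appears only in Jack's list, so Jack = 23.

23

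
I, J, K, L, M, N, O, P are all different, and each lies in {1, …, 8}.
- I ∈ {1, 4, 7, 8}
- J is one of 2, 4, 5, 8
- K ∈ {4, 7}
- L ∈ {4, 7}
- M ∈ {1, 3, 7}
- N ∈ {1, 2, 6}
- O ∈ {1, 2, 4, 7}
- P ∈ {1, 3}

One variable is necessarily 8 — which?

The 8 variables draw from only 8 values {1, 2, 3, 4, 5, 6, 7, 8}, so each is used; only J can be 5, hence J = 5.
The 7 still-open variables draw from only 7 values {1, 2, 3, 4, 6, 7, 8}, so each is used; only N can be 6, hence N = 6.
Among the 6 still-open variables, 2 fits only O (and all 6 values in {1, 2, 3, 4, 7, 8} must be used), so O = 2.
Among the 5 still-open variables, 8 fits only I (and all 5 values in {1, 3, 4, 7, 8} must be used), so I = 8.

I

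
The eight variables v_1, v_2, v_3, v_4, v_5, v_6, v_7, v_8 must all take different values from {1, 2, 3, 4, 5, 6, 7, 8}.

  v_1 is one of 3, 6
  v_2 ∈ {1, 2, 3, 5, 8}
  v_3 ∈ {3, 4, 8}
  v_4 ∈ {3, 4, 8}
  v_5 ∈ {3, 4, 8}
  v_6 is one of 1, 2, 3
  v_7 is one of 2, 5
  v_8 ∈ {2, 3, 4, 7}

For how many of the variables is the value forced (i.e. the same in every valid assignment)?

The 8 variables together cover exactly {1, 2, 3, 4, 5, 6, 7, 8} — 8 values for 8 variables — and 6 appears only in v_1's list, so v_1 = 6.
The 7 still-open variables draw from only 7 values {1, 2, 3, 4, 5, 7, 8}, so each is used; only v_8 can be 7, hence v_8 = 7.
v_3, v_4, v_5 share exactly the 3 values {3, 4, 8}; by pigeonhole those values go to them, so strike 3, 4, 8 from v_2, v_6.
Determined: v_1=6, v_8=7. The other variables each still have more than one consistent value. That makes 2.

2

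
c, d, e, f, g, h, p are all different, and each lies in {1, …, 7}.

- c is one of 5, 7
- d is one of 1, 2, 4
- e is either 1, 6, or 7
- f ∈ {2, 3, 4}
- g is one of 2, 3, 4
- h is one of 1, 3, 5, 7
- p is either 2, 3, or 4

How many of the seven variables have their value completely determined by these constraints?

2

The 7 variables draw from only 7 values {1, 2, 3, 4, 5, 6, 7}, so each is used; only e can be 6, hence e = 6.
The 3 variables f, g, p are confined to {2, 3, 4}, which locks those values in; drop them from d, h.
d's domain is down to {1}, so d = 1. Strike 1 from h.
Determined: d=1, e=6. The other variables each still have more than one consistent value. That makes 2.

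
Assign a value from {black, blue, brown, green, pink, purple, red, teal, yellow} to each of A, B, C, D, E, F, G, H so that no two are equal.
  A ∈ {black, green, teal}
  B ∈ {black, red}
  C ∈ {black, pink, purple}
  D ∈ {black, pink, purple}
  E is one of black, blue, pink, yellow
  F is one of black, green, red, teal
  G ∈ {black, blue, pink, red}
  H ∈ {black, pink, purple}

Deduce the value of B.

Among the 8 variables, yellow fits only E (and all 8 values in {black, blue, green, pink, purple, red, teal, yellow} must be used), so E = yellow.
The 7 still-open variables together cover exactly {black, blue, green, pink, purple, red, teal} — 7 values for 7 variables — and blue appears only in G's list, so G = blue.
The 3 variables C, D, H are confined to {black, pink, purple}, which locks those values in; drop them from A, B, F.
So B = red.

red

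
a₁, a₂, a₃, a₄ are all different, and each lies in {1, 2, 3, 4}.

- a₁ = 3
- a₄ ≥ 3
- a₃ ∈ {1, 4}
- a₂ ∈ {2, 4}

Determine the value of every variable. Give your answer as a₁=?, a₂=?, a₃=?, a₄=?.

a₁=3, a₂=2, a₃=1, a₄=4

a₁'s domain is down to {3}, so a₁ = 3. Eliminate 3 elsewhere: a₄.
a₄'s domain is down to {4}, so a₄ = 4. Strike 4 from a₂, a₃.
a₂'s domain is down to {2}, so a₂ = 2.
a₃'s domain is down to {1}, so a₃ = 1.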